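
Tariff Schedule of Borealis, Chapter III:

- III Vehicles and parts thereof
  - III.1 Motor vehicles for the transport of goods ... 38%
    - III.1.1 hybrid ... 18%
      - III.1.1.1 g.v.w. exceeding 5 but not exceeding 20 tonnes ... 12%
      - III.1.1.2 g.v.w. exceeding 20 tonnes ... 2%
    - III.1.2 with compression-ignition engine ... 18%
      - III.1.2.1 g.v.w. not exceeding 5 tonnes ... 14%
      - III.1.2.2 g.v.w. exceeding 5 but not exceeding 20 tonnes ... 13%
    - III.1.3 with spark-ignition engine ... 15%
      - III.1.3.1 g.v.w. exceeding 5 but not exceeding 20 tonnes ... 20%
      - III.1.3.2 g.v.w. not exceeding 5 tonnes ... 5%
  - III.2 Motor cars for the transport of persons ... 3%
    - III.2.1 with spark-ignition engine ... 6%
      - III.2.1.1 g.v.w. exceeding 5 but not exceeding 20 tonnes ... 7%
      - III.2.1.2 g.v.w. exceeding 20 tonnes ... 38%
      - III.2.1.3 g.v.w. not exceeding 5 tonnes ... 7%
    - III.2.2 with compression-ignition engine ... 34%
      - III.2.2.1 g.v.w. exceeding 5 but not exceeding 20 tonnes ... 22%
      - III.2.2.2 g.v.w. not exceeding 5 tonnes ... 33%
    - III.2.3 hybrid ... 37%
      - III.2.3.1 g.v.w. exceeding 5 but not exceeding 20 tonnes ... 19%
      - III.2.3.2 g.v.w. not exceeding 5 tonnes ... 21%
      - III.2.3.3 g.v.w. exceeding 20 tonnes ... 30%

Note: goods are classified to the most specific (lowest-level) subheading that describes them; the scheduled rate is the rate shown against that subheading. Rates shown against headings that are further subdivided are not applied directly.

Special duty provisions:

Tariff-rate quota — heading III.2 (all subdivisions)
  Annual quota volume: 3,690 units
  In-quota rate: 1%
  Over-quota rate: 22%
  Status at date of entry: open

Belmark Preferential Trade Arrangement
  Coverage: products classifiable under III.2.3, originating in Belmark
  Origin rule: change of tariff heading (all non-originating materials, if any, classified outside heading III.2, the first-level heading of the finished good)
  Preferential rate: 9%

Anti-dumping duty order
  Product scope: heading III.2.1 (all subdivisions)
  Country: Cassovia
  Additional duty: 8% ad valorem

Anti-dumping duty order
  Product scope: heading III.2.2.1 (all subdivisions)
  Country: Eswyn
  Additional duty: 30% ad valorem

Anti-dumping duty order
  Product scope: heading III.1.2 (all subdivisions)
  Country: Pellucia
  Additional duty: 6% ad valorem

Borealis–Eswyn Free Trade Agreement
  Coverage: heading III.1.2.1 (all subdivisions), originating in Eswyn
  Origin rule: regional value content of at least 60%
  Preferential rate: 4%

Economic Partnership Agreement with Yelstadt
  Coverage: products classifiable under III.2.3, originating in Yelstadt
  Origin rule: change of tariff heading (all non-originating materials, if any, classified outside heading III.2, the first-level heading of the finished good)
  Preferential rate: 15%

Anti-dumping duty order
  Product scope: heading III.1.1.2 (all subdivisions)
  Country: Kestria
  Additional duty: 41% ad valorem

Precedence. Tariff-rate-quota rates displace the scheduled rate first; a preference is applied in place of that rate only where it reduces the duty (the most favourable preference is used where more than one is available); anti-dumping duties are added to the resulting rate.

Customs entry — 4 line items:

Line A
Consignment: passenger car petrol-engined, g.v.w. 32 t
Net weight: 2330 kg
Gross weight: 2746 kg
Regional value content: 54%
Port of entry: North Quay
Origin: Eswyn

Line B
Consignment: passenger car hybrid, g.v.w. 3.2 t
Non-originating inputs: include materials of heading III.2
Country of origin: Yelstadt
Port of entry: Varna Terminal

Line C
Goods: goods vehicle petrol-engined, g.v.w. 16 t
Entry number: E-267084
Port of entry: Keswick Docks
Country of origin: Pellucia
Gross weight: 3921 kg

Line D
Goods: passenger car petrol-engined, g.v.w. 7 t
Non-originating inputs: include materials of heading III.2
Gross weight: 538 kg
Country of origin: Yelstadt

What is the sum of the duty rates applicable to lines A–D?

23%

Line A: passenger car → III.2; petrol-engined → III.2.1; g.v.w. 32 t → III.2.1.2. Scheduled 38%. quota on III.2 open → in-quota 1%; Eswyn agreement on III.1.2.1: III.2.1.2 not covered. → 1%.
Line B: passenger car → III.2; hybrid → III.2.3; g.v.w. 3.2 t → III.2.3.2. Scheduled 21%. quota on III.2 open → in-quota 1%; Yelstadt agreement on III.2.3: CTH not met. → 1%.
Line C: goods vehicle → III.1; petrol-engined → III.1.3; g.v.w. 16 t → III.1.3.1. Scheduled 20%. No special measure applies. → 20%.
Line D: passenger car → III.2; petrol-engined → III.2.1; g.v.w. 7 t → III.2.1.1. Scheduled 7%. quota on III.2 open → in-quota 1%; Yelstadt agreement on III.2.3: III.2.1.1 not covered. → 1%.
Sum: 1% + 1% + 20% + 1% = 23%.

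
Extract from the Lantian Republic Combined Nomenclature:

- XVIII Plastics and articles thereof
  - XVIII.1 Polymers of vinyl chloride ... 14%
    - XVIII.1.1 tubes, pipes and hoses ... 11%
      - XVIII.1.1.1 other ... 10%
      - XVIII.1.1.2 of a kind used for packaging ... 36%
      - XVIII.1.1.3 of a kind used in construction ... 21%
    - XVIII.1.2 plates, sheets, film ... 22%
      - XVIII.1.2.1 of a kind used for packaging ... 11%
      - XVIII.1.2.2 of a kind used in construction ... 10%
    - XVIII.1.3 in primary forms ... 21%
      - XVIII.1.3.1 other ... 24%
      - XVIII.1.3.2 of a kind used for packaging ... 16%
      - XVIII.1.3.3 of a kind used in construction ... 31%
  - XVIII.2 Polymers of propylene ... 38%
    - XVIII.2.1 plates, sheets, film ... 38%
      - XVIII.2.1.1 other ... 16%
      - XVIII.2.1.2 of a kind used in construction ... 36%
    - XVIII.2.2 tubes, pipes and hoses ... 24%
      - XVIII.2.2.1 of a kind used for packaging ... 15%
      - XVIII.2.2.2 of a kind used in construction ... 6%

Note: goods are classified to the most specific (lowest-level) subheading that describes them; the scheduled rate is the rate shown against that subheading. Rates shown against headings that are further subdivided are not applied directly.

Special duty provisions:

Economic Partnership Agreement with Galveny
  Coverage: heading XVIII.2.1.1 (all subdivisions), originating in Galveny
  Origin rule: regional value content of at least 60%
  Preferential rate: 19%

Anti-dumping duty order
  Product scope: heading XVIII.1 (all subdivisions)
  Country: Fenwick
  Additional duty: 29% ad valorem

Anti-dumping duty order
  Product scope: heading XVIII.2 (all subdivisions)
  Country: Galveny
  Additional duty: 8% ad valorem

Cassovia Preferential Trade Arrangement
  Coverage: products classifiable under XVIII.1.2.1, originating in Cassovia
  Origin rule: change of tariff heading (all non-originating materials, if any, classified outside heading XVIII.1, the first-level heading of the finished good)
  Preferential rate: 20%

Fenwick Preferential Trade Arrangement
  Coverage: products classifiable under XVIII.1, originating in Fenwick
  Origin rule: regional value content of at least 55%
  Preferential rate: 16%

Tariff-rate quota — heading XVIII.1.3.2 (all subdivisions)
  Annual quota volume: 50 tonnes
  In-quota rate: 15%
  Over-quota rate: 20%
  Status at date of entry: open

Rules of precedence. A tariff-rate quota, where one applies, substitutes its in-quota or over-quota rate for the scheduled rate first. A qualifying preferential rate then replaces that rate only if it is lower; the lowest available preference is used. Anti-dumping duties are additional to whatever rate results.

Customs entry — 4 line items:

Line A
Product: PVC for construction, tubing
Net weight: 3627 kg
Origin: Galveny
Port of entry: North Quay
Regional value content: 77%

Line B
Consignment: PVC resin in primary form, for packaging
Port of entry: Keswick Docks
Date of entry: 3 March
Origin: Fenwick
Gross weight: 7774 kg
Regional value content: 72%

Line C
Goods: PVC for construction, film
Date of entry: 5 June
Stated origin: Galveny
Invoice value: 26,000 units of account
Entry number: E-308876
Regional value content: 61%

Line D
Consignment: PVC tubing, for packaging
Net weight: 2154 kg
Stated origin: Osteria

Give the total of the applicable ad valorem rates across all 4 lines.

111%

Line A: PVC → XVIII.1; tubing → XVIII.1.1; for construction → XVIII.1.1.3. Scheduled 21%. Galveny agreement on XVIII.2.1.1: XVIII.1.1.3 not covered. → 21%.
Line B: PVC → XVIII.1; resin in primary form → XVIII.1.3; for packaging → XVIII.1.3.2. Scheduled 16%. quota on XVIII.1.3.2 open → in-quota 15%; Fenwick agreement on XVIII.1: RVC ≥ 55% → 16% available; preference 16% not lower than 15% → no reduction; anti-dumping (Fenwick, XVIII.1): +29%; total 15% + 29% = 44%. → 44%.
Line C: PVC → XVIII.1; film → XVIII.1.2; for construction → XVIII.1.2.2. Scheduled 10%. Galveny agreement on XVIII.2.1.1: XVIII.1.2.2 not covered. → 10%.
Line D: PVC → XVIII.1; tubing → XVIII.1.1; for packaging → XVIII.1.1.2. Scheduled 36%. No special measure applies. → 36%.
Sum: 21% + 44% + 10% + 36% = 111%.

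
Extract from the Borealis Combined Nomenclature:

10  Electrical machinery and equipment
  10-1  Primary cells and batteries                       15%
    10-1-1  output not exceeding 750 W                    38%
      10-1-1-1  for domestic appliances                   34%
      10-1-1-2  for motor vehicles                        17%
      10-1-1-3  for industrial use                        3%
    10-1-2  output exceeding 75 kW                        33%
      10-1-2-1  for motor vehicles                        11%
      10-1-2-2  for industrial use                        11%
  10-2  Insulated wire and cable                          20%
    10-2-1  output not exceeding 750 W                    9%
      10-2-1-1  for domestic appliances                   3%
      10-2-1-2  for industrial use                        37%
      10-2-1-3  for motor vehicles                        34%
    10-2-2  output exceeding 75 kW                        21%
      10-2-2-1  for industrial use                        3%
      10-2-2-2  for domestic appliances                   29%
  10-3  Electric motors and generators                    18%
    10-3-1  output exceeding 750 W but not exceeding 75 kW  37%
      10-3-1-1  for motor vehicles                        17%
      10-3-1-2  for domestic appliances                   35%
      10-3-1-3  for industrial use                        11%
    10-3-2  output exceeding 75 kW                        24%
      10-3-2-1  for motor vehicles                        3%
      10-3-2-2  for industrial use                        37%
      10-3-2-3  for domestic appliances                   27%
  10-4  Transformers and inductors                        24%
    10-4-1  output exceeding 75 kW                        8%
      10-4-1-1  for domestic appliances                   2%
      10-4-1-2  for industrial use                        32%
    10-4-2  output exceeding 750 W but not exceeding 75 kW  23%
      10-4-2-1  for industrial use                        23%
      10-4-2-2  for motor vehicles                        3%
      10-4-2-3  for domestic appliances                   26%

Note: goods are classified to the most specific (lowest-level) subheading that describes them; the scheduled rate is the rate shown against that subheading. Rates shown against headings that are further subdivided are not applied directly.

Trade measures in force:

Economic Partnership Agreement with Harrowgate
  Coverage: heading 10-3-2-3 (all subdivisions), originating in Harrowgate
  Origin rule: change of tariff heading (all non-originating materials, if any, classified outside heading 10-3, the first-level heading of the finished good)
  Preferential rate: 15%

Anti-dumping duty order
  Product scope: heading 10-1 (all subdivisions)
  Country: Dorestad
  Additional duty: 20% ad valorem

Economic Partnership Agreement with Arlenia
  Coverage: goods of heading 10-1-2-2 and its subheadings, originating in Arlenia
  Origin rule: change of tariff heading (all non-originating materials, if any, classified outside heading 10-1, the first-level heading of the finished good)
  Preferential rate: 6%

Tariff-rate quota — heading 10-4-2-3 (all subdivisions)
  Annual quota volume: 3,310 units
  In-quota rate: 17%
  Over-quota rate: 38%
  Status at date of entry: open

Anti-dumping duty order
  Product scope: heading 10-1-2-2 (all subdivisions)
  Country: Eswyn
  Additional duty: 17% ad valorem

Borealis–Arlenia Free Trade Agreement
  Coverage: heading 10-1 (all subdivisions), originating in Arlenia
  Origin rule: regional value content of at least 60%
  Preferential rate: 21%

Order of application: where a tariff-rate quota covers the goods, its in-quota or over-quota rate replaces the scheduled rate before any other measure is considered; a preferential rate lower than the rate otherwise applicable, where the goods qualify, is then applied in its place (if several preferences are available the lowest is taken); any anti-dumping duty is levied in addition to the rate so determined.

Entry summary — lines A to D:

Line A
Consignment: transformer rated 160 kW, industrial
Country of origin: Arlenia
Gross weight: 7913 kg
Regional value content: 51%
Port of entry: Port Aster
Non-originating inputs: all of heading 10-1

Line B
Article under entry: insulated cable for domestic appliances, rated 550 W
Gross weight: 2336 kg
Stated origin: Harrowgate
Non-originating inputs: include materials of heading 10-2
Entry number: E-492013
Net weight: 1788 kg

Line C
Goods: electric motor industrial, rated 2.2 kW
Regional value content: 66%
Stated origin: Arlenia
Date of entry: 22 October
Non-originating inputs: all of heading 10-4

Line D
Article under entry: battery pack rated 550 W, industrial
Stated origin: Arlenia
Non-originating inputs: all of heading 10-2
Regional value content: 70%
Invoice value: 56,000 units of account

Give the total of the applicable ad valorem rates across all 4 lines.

49%

Line A: transformer → 10-4; rated 160 kW → 10-4-1; industrial → 10-4-1-2. Scheduled 32%. Arlenia agreement on 10-1-2-2: 10-4-1-2 not covered; Arlenia agreement on 10-1: 10-4-1-2 not covered. → 32%.
Line B: insulated cable → 10-2; rated 550 W → 10-2-1; for domestic appliances → 10-2-1-1. Scheduled 3%. Harrowgate agreement on 10-3-2-3: 10-2-1-1 not covered. → 3%.
Line C: electric motor → 10-3; rated 2.2 kW → 10-3-1; industrial → 10-3-1-3. Scheduled 11%. Arlenia agreement on 10-1-2-2: 10-3-1-3 not covered; Arlenia agreement on 10-1: 10-3-1-3 not covered. → 11%.
Line D: battery pack → 10-1; rated 550 W → 10-1-1; industrial → 10-1-1-3. Scheduled 3%. Arlenia agreement on 10-1-2-2: 10-1-1-3 not covered; Arlenia agreement on 10-1: RVC ≥ 60% → 21% available; preference 21% not lower than 3% → no reduction. → 3%.
Sum: 32% + 3% + 11% + 3% = 49%.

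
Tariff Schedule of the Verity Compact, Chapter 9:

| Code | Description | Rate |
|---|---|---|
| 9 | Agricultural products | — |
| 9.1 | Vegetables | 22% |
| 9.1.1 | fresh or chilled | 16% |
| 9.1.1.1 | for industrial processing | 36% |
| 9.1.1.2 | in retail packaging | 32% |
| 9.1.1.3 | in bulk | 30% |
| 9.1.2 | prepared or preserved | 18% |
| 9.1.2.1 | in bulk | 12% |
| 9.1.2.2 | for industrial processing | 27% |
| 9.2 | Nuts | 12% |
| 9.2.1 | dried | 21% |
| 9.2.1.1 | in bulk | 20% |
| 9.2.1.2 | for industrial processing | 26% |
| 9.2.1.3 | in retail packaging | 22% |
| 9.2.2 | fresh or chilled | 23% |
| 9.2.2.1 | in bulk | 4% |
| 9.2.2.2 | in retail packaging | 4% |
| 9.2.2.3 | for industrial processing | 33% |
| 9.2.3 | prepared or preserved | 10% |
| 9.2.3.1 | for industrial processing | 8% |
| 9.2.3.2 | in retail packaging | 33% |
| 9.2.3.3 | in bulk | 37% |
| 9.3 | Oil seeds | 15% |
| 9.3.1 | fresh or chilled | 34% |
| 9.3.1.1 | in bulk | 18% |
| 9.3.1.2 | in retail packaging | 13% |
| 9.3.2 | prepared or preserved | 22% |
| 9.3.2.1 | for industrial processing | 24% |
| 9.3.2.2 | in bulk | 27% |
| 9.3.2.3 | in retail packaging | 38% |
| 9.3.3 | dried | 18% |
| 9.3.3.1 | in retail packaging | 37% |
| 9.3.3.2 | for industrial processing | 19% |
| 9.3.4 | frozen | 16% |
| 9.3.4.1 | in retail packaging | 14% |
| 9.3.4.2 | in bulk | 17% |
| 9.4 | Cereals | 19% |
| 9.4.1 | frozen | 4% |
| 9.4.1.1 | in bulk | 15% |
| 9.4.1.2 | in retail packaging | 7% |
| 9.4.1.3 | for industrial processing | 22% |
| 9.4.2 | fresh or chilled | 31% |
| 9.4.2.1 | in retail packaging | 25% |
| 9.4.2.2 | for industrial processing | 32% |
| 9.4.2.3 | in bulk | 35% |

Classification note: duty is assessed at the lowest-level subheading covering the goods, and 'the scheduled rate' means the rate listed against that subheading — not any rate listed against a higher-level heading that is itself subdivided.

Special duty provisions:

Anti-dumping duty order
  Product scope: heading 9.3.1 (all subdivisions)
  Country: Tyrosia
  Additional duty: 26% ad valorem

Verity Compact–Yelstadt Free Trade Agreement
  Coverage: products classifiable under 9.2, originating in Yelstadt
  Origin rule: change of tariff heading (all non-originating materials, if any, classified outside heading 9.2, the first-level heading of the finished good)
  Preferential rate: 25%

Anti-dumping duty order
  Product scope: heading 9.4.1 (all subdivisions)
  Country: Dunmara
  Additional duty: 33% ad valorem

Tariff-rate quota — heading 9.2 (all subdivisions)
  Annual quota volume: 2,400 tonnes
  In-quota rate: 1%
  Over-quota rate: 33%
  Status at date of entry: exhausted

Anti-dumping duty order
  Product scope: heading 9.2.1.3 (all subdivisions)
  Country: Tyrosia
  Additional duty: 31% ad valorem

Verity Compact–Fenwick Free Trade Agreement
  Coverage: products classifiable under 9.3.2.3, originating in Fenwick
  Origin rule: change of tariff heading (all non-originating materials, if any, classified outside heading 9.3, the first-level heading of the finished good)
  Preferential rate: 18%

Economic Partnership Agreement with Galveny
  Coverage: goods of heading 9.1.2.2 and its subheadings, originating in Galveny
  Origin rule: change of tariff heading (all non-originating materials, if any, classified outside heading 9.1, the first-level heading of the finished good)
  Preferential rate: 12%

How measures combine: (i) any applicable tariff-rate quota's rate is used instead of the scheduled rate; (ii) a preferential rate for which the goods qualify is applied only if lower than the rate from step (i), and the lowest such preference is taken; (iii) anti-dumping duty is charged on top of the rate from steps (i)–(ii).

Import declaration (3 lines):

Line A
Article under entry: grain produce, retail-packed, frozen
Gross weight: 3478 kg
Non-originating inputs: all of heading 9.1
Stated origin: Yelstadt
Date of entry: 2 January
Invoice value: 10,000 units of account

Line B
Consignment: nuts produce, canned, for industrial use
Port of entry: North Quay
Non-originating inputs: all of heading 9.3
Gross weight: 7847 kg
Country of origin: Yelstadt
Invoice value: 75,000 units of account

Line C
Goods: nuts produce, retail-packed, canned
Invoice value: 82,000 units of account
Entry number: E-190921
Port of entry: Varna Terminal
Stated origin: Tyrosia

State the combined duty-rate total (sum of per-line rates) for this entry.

Line A: grain → 9.4; frozen → 9.4.1; retail-packed → 9.4.1.2. Scheduled 7%. Yelstadt agreement on 9.2: 9.4.1.2 not covered. → 7%.
Line B: nuts → 9.2; canned → 9.2.3; for industrial use → 9.2.3.1. Scheduled 8%. quota on 9.2 exhausted → over-quota 33%; Yelstadt agreement on 9.2: CTH met → 25% available; preferential 25%. → 25%.
Line C: nuts → 9.2; canned → 9.2.3; retail-packed → 9.2.3.2. Scheduled 33%. quota on 9.2 exhausted → over-quota 33%. → 33%.
Sum: 7% + 25% + 33% = 65%.

65%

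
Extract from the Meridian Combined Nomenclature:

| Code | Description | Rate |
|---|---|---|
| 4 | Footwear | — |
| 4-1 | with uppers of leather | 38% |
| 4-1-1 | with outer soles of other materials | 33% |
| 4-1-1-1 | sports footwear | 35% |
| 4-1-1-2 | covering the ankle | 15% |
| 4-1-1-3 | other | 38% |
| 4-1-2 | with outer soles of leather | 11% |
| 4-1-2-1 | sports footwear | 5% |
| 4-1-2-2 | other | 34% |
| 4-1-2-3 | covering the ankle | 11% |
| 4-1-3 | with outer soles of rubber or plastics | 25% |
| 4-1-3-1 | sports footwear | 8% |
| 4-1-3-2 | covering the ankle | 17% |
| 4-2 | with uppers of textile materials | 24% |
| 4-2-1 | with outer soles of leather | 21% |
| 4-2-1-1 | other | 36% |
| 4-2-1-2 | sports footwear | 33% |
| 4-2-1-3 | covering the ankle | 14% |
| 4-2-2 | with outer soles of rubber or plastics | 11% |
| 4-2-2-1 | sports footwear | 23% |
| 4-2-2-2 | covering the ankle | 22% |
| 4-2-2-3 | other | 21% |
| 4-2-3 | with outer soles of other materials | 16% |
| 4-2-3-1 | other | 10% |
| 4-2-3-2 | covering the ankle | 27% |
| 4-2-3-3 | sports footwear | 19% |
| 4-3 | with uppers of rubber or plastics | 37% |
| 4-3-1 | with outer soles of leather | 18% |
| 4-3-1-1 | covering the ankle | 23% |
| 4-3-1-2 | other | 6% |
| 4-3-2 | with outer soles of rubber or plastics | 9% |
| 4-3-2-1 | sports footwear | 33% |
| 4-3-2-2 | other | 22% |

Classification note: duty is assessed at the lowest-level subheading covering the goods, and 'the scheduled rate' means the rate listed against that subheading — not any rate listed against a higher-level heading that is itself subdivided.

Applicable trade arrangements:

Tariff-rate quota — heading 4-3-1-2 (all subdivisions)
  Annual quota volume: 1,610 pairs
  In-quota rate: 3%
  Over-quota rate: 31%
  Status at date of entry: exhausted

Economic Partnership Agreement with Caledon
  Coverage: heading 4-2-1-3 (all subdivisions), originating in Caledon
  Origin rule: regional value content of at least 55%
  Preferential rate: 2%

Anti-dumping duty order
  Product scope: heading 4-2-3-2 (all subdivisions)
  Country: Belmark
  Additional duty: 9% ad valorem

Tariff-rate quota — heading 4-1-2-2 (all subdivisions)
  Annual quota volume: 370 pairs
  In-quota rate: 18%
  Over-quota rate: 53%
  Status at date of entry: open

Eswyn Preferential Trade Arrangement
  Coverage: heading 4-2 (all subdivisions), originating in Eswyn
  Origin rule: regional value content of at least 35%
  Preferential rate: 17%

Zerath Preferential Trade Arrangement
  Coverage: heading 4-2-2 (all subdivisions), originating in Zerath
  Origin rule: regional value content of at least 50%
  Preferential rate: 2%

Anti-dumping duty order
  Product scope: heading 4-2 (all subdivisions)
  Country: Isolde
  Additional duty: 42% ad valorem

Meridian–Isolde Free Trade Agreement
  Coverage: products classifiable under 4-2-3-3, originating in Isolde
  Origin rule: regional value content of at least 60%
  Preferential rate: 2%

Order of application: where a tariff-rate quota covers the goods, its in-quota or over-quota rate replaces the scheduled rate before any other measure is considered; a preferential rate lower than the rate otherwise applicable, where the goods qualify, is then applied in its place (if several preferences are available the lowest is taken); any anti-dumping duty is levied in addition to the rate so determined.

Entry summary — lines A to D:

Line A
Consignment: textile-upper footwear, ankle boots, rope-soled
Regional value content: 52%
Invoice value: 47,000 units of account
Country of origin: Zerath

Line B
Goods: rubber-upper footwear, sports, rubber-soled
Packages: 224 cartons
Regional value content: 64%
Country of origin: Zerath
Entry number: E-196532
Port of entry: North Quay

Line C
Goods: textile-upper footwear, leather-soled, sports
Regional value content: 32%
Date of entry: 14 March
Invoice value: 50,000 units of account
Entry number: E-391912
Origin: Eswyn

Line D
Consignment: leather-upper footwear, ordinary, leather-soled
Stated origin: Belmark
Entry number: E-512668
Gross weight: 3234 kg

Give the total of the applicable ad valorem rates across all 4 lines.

Line A: textile-upper → 4-2; rope-soled → 4-2-3; ankle boots → 4-2-3-2. Scheduled 27%. Zerath agreement on 4-2-2: 4-2-3-2 not covered. → 27%.
Line B: rubber-upper → 4-3; rubber-soled → 4-3-2; sports → 4-3-2-1. Scheduled 33%. Zerath agreement on 4-2-2: 4-3-2-1 not covered. → 33%.
Line C: textile-upper → 4-2; leather-soled → 4-2-1; sports → 4-2-1-2. Scheduled 33%. Eswyn agreement on 4-2: RVC < 35%. → 33%.
Line D: leather-upper → 4-1; leather-soled → 4-1-2; ordinary → 4-1-2-2. Scheduled 34%. quota on 4-1-2-2 open → in-quota 18%. → 18%.
Sum: 27% + 33% + 33% + 18% = 111%.

111%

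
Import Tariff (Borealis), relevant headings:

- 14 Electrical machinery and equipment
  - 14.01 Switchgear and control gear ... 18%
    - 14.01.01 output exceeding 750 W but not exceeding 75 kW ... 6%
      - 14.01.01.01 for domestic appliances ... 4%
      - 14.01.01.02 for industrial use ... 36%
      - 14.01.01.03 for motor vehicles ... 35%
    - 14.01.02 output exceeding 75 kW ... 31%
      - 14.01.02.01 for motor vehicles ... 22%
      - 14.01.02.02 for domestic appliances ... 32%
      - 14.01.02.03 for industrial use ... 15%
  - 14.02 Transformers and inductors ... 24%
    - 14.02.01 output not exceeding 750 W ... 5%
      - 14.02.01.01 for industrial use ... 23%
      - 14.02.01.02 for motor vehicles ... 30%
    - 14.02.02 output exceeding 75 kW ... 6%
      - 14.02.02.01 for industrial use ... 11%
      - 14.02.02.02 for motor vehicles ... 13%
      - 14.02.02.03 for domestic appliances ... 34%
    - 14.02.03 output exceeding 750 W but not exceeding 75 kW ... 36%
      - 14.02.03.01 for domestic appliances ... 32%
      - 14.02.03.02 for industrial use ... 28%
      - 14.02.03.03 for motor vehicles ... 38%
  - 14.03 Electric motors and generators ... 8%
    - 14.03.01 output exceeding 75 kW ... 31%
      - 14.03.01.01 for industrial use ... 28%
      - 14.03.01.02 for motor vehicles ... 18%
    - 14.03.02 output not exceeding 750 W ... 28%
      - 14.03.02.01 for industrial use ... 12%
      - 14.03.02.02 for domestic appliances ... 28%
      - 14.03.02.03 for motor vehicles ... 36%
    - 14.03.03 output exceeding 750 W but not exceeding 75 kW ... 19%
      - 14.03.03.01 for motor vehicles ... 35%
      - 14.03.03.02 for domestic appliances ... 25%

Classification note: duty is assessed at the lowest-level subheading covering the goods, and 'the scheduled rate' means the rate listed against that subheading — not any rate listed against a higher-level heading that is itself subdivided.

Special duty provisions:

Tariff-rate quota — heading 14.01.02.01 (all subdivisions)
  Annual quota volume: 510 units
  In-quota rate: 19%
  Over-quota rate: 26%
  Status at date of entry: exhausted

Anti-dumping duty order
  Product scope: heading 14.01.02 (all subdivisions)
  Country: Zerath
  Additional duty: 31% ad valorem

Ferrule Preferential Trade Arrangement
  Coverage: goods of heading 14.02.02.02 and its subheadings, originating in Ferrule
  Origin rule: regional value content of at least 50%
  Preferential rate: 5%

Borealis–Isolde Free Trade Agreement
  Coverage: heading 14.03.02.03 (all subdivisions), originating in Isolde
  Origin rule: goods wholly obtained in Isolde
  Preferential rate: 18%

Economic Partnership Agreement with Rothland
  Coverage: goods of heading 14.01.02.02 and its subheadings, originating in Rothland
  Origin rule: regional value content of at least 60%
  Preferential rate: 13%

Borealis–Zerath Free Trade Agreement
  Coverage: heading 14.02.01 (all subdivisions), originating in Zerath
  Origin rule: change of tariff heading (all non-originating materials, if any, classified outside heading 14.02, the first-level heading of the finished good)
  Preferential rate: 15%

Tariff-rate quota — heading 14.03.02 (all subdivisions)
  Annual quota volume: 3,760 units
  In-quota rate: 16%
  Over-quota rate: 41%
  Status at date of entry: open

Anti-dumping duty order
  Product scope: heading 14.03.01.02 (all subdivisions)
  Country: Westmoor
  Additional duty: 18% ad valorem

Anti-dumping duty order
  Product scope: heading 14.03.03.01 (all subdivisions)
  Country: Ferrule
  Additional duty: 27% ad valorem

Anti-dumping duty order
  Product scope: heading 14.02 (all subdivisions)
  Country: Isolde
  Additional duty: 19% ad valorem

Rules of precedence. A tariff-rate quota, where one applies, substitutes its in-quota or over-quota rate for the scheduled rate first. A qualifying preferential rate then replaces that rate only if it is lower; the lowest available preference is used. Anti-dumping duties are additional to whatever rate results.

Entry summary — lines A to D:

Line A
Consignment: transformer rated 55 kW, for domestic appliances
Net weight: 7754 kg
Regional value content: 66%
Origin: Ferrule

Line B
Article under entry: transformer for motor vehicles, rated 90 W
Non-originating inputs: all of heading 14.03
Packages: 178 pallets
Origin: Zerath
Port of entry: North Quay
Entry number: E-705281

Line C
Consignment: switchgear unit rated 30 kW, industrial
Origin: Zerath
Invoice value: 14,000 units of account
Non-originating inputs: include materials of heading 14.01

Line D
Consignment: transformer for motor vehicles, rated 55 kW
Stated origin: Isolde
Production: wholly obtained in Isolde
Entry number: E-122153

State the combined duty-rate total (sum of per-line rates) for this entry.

140%

Line A: transformer → 14.02; rated 55 kW → 14.02.03; for domestic appliances → 14.02.03.01. Scheduled 32%. Ferrule agreement on 14.02.02.02: 14.02.03.01 not covered. → 32%.
Line B: transformer → 14.02; rated 90 W → 14.02.01; for motor vehicles → 14.02.01.02. Scheduled 30%. Zerath agreement on 14.02.01: CTH met → 15% available; preferential 15%. → 15%.
Line C: switchgear unit → 14.01; rated 30 kW → 14.01.01; industrial → 14.01.01.02. Scheduled 36%. Zerath agreement on 14.02.01: 14.01.01.02 not covered. → 36%.
Line D: transformer → 14.02; rated 55 kW → 14.02.03; for motor vehicles → 14.02.03.03. Scheduled 38%. Isolde agreement on 14.03.02.03: 14.02.03.03 not covered; anti-dumping (Isolde, 14.02): +19%; total 38% + 19% = 57%. → 57%.
Sum: 32% + 15% + 36% + 57% = 140%.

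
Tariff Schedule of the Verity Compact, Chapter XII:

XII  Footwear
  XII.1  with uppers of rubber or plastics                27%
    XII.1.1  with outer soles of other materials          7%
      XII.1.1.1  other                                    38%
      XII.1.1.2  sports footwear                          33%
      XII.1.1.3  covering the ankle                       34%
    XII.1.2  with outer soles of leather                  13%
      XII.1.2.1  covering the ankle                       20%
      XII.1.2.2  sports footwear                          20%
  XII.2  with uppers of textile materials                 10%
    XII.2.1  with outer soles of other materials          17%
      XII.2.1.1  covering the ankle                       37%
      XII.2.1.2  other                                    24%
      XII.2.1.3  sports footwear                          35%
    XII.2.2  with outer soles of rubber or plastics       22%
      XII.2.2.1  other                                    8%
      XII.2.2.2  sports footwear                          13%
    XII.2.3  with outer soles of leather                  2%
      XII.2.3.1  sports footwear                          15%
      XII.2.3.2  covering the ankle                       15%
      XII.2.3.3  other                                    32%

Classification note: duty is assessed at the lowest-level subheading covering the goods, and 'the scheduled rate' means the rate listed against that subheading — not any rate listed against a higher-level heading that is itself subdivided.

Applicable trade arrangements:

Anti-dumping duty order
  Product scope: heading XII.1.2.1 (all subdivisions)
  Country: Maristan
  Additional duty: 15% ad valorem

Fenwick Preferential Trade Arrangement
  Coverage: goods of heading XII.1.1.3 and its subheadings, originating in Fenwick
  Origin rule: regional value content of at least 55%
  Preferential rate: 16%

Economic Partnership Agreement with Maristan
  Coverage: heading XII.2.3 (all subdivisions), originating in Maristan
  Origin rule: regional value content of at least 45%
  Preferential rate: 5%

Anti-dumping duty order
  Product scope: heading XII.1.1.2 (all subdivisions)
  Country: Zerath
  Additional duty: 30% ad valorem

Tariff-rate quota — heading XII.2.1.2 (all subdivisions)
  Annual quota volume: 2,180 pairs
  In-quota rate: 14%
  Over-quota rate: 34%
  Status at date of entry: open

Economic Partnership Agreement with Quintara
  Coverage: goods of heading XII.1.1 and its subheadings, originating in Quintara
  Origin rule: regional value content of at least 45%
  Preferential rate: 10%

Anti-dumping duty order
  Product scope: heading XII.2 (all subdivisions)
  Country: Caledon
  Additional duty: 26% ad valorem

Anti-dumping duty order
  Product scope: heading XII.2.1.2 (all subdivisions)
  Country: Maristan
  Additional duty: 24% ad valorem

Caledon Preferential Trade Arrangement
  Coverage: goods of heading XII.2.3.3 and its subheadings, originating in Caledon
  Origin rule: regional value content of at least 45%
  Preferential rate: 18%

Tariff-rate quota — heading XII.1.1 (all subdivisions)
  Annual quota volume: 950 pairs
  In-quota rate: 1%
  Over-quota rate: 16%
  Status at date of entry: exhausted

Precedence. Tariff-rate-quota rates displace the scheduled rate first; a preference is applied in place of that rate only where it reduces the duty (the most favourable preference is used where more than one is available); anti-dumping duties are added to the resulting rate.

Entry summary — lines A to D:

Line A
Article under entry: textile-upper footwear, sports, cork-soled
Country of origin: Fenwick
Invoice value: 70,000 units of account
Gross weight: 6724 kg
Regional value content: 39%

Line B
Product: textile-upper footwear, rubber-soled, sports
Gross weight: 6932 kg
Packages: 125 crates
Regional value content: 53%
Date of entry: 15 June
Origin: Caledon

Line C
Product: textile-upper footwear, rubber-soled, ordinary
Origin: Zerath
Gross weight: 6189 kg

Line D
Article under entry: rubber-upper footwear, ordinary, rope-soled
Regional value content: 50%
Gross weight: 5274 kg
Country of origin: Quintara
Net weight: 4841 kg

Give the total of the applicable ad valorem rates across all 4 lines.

92%

Line A: textile-upper → XII.2; cork-soled → XII.2.1; sports → XII.2.1.3. Scheduled 35%. Fenwick agreement on XII.1.1.3: XII.2.1.3 not covered. → 35%.
Line B: textile-upper → XII.2; rubber-soled → XII.2.2; sports → XII.2.2.2. Scheduled 13%. Caledon agreement on XII.2.3.3: XII.2.2.2 not covered; anti-dumping (Caledon, XII.2): +26%; total 13% + 26% = 39%. → 39%.
Line C: textile-upper → XII.2; rubber-soled → XII.2.2; ordinary → XII.2.2.1. Scheduled 8%. No special measure applies. → 8%.
Line D: rubber-upper → XII.1; rope-soled → XII.1.1; ordinary → XII.1.1.1. Scheduled 38%. quota on XII.1.1 exhausted → over-quota 16%; Quintara agreement on XII.1.1: RVC ≥ 45% → 10% available; preferential 10%. → 10%.
Sum: 35% + 39% + 8% + 10% = 92%.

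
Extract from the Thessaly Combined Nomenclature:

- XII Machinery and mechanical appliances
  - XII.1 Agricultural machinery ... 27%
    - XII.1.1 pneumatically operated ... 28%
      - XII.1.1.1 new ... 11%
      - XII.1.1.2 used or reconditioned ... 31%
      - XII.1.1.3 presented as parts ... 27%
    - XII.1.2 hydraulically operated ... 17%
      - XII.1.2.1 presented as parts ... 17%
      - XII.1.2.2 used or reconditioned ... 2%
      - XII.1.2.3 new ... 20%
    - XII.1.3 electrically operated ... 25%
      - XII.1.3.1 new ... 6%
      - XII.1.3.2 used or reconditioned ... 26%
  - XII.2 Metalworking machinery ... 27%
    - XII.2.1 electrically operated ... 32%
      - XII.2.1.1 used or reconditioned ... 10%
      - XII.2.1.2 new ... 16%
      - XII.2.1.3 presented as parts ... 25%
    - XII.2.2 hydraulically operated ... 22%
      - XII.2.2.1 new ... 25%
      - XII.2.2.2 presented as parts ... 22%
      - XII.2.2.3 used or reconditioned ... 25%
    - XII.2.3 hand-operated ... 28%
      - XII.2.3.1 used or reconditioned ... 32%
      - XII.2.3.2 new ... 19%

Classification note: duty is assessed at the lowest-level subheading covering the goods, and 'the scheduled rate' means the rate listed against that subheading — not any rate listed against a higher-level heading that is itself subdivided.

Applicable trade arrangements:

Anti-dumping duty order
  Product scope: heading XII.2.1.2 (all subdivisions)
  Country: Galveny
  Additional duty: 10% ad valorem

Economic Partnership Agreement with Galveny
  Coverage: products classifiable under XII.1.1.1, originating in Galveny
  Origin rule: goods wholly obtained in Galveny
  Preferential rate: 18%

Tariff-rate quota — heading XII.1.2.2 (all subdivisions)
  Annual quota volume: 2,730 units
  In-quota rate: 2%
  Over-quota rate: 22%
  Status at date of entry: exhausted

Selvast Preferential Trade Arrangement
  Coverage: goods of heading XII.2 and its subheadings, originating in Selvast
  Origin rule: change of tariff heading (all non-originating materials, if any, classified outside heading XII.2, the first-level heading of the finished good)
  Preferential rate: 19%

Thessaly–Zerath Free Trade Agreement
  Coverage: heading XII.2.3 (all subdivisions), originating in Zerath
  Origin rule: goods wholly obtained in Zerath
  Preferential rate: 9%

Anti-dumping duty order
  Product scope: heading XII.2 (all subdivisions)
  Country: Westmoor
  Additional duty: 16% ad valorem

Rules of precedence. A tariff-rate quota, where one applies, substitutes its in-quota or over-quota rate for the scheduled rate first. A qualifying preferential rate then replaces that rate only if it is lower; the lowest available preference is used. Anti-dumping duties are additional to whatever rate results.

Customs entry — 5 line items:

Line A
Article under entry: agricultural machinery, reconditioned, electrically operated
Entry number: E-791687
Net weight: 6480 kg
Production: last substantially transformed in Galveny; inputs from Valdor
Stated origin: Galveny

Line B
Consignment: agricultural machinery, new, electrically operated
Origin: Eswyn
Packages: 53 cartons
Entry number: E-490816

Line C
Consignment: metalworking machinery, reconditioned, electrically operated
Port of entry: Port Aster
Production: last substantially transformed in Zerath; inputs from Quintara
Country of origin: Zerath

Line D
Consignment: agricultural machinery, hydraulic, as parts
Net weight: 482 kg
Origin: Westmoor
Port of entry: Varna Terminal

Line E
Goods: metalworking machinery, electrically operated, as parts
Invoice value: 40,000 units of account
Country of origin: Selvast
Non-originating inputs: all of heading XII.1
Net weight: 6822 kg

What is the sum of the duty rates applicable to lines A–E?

Line A: agricultural → XII.1; electrically operated → XII.1.3; reconditioned → XII.1.3.2. Scheduled 26%. Galveny agreement on XII.1.1.1: XII.1.3.2 not covered. → 26%.
Line B: agricultural → XII.1; electrically operated → XII.1.3; new → XII.1.3.1. Scheduled 6%. No special measure applies. → 6%.
Line C: metalworking → XII.2; electrically operated → XII.2.1; reconditioned → XII.2.1.1. Scheduled 10%. Zerath agreement on XII.2.3: XII.2.1.1 not covered. → 10%.
Line D: agricultural → XII.1; hydraulic → XII.1.2; as parts → XII.1.2.1. Scheduled 17%. No special measure applies. → 17%.
Line E: metalworking → XII.2; electrically operated → XII.2.1; as parts → XII.2.1.3. Scheduled 25%. Selvast agreement on XII.2: CTH met → 19% available; preferential 19%. → 19%.
Sum: 26% + 6% + 10% + 17% + 19% = 78%.

78%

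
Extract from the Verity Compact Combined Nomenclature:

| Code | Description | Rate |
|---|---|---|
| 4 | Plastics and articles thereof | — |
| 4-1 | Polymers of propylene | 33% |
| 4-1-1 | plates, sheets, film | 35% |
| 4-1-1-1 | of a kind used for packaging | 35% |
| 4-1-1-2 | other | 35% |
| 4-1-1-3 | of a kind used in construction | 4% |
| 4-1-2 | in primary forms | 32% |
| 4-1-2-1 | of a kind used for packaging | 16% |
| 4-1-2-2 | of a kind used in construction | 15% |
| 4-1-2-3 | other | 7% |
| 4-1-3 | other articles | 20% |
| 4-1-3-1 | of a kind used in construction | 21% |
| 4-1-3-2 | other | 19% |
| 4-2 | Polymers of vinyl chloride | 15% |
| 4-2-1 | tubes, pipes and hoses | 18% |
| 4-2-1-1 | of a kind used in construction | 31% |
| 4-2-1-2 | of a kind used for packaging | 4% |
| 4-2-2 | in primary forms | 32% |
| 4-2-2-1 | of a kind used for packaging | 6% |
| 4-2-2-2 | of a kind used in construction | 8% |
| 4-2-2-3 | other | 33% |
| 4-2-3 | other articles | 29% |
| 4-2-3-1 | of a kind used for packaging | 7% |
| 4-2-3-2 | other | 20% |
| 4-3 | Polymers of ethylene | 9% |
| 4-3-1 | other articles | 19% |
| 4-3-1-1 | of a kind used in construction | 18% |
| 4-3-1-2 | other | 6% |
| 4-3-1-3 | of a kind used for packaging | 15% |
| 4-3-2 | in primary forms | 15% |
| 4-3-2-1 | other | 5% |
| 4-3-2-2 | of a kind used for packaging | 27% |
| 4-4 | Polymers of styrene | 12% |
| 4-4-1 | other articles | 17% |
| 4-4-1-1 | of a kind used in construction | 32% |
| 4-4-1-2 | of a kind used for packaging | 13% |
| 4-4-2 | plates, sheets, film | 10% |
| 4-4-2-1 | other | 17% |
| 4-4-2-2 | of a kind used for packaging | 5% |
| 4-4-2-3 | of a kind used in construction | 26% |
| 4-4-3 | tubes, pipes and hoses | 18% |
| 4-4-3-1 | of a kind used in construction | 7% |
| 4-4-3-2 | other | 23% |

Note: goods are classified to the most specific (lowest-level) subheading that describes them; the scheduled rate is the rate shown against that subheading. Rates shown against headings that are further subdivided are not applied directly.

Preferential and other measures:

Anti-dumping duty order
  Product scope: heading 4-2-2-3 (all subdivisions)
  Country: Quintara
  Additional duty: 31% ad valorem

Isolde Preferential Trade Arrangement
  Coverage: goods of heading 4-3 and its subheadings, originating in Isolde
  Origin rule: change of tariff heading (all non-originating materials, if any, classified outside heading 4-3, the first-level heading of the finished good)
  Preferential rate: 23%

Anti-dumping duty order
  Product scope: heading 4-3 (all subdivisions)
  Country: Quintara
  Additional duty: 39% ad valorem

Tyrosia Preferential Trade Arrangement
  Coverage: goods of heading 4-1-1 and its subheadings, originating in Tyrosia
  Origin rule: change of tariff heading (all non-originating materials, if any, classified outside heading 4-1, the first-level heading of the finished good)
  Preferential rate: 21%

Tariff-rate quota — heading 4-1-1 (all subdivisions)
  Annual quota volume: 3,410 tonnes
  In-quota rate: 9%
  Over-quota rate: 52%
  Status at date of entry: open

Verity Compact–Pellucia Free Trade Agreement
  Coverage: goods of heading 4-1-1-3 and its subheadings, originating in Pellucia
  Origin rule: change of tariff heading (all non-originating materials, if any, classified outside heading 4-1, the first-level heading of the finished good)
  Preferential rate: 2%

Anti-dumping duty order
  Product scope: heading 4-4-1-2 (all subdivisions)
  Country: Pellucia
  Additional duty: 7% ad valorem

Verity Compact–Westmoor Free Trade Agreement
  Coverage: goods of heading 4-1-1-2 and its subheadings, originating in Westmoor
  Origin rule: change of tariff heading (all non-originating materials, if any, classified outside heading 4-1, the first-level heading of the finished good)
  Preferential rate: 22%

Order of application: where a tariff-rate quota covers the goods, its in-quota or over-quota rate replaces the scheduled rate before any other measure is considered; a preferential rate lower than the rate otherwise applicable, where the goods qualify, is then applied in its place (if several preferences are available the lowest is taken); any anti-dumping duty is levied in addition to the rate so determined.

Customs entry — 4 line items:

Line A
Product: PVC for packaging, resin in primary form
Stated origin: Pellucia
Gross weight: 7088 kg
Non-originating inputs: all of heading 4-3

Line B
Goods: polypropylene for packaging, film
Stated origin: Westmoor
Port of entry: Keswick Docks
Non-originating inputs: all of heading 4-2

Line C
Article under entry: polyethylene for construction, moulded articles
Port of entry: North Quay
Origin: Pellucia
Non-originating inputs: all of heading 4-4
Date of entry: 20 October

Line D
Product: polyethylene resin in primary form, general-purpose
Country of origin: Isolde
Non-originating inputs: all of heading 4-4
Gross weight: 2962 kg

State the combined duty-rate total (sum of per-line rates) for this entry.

Line A: PVC → 4-2; resin in primary form → 4-2-2; for packaging → 4-2-2-1. Scheduled 6%. Pellucia agreement on 4-1-1-3: 4-2-2-1 not covered. → 6%.
Line B: polypropylene → 4-1; film → 4-1-1; for packaging → 4-1-1-1. Scheduled 35%. quota on 4-1-1 open → in-quota 9%; Westmoor agreement on 4-1-1-2: 4-1-1-1 not covered. → 9%.
Line C: polyethylene → 4-3; moulded articles → 4-3-1; for construction → 4-3-1-1. Scheduled 18%. Pellucia agreement on 4-1-1-3: 4-3-1-1 not covered. → 18%.
Line D: polyethylene → 4-3; resin in primary form → 4-3-2; general-purpose → 4-3-2-1. Scheduled 5%. Isolde agreement on 4-3: CTH met → 23% available; preference 23% not lower than 5% → no reduction. → 5%.
Sum: 6% + 9% + 18% + 5% = 38%.

38%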